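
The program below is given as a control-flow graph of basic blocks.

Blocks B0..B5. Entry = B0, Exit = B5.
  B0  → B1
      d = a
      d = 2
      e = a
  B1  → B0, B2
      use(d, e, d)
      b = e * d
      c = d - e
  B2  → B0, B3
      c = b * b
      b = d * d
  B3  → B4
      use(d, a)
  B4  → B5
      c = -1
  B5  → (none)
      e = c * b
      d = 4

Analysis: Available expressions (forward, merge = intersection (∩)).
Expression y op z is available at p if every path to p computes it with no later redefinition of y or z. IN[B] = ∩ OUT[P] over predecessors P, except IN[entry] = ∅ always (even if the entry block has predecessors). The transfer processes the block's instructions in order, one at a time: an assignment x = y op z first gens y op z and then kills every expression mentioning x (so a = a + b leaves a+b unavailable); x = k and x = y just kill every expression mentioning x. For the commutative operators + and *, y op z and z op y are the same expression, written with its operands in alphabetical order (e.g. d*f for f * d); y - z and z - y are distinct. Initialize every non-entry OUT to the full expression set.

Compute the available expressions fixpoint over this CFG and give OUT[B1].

Converged values:
  B0:  IN={}  OUT={}
  B1:  IN={}  OUT={d*e, d-e}
  B2:  IN={d*e, d-e}  OUT={d*d, d*e, d-e}
  B3:  IN={d*d, d*e, d-e}  OUT={d*d, d*e, d-e}
  B4:  IN={d*d, d*e, d-e}  OUT={d*d, d*e, d-e}
  B5:  IN={d*d, d*e, d-e}  OUT={b*c}

Merge at B1: IN[B1] = OUT[B0] = {}
Applying B1's transfer function to that IN value gives OUT[B1] (row B1 above).

Answer: {d*e, d-e}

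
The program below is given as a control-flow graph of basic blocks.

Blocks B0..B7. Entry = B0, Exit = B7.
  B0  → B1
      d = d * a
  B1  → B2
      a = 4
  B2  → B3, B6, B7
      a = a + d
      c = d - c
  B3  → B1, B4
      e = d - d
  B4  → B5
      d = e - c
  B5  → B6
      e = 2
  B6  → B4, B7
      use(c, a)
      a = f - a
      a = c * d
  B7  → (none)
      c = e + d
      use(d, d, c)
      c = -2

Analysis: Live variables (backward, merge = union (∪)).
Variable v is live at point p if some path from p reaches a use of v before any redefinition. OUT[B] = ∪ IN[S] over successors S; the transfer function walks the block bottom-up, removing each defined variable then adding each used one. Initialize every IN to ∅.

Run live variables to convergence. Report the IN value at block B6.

Fixpoint table:
  B0:  IN={a, c, d, e, f}  OUT={c, d, e, f}
  B1:  IN={c, d, e, f}  OUT={a, c, d, e, f}
  B2:  IN={a, c, d, e, f}  OUT={a, c, d, e, f}
  B3:  IN={a, c, d, f}  OUT={a, c, d, e, f}
  B4:  IN={a, c, e, f}  OUT={a, c, d, f}
  B5:  IN={a, c, d, f}  OUT={a, c, d, e, f}
  B6:  IN={a, c, d, e, f}  OUT={a, c, d, e, f}
  B7:  IN={d, e}  OUT={}

Merge at B6: OUT[B6] = IN[B4] ⊔ IN[B7] = {a, c, d, e, f}
Applying B6's transfer function to that OUT value gives IN[B6] (row B6 above).

Answer: {a, c, d, e, f}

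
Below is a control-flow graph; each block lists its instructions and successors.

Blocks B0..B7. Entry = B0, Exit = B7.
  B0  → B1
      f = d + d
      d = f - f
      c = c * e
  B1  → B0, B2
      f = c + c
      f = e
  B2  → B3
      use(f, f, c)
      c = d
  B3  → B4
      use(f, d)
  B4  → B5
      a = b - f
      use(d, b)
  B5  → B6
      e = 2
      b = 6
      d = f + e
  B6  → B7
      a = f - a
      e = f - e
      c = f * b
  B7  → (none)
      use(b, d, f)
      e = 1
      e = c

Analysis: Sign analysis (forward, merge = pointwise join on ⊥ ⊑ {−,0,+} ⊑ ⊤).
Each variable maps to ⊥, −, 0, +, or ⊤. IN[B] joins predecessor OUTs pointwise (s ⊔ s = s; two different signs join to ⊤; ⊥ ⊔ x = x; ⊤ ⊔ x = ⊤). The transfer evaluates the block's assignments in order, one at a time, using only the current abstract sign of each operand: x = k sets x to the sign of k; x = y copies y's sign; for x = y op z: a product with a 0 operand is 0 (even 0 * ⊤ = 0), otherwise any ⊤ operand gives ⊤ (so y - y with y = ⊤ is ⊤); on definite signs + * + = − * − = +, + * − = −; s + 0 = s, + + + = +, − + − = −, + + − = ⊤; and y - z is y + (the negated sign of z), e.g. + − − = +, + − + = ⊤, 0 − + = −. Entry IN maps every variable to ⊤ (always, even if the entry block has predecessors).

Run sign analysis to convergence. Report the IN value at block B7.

Answer: {a: ⊤, b: +, c: ⊤, d: ⊤, e: ⊤, f: ⊤}

Derivation:
Converged values:
  B0:   IN=(all ⊤)   OUT=(all ⊤)
  B1:   IN=(all ⊤)   OUT=(all ⊤)
  B2:   IN=(all ⊤)   OUT=(all ⊤)
  B3:   IN=(all ⊤)   OUT=(all ⊤)
  B4:   IN=(all ⊤)   OUT=(all ⊤)
  B5:   IN=(all ⊤)   OUT={b:+, e:+; rest ⊤}
  B6:   IN={b:+, e:+; rest ⊤}   OUT={b:+; rest ⊤}
  B7:   IN={b:+; rest ⊤}   OUT={b:+; rest ⊤}

Merge at B7: IN[B7] = OUT[B6] = {a: ⊤, b: +, c: ⊤, d: ⊤, e: ⊤, f: ⊤}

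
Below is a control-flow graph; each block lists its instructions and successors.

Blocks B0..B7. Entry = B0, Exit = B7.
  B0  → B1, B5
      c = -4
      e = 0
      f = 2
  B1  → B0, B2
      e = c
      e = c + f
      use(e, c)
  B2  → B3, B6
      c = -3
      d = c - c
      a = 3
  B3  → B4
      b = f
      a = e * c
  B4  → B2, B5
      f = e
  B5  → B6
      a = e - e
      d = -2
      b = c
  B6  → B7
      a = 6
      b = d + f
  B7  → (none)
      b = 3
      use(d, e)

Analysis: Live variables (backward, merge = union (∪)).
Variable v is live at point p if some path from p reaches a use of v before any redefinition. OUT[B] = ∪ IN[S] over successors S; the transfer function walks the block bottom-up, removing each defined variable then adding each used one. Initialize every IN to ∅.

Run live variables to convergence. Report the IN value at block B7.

Answer: {d, e}

Trace:
Converged values:
  B0:  IN={}  OUT={c, e, f}
  B1:  IN={c, f}  OUT={e, f}
  B2:  IN={e, f}  OUT={c, d, e, f}
  B3:  IN={c, e, f}  OUT={c, e}
  B4:  IN={c, e}  OUT={c, e, f}
  B5:  IN={c, e, f}  OUT={d, e, f}
  B6:  IN={d, e, f}  OUT={d, e}
  B7:  IN={d, e}  OUT={}

B7 is the boundary node: OUT[B7] = {}
Applying B7's transfer function to that OUT value gives IN[B7] (row B7 above).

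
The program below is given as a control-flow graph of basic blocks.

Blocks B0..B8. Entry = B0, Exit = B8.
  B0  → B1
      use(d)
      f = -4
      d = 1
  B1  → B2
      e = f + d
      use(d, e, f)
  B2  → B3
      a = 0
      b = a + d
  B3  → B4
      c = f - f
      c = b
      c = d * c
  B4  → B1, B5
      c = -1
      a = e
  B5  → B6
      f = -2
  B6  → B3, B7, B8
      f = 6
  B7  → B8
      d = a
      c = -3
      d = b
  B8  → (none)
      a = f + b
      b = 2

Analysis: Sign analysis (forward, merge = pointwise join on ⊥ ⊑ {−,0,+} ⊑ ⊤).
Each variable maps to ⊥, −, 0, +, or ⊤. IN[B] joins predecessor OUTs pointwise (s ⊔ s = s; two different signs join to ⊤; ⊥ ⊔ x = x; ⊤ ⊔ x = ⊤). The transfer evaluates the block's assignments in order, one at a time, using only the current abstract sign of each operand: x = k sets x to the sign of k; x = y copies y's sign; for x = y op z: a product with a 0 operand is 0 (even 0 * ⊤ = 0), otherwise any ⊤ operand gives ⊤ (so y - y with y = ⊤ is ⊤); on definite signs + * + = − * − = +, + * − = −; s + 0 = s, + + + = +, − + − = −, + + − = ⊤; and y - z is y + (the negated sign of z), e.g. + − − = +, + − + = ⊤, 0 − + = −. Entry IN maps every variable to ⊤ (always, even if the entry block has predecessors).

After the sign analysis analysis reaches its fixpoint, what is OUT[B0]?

Per-block solution:
  B0:  IN=(all ⊤)  OUT={d:+, f:-; rest ⊤}
  B1:  IN={d:+; rest ⊤}  OUT={d:+; rest ⊤}
  B2:  IN={d:+; rest ⊤}  OUT={a:0, b:+, d:+; rest ⊤}
  B3:  IN={b:+, d:+; rest ⊤}  OUT={b:+, c:+, d:+; rest ⊤}
  B4:  IN={b:+, c:+, d:+; rest ⊤}  OUT={b:+, c:-, d:+; rest ⊤}
  B5:  IN={b:+, c:-, d:+; rest ⊤}  OUT={b:+, c:-, d:+, f:-; rest ⊤}
  B6:  IN={b:+, c:-, d:+, f:-; rest ⊤}  OUT={b:+, c:-, d:+, f:+; rest ⊤}
  B7:  IN={b:+, c:-, d:+, f:+; rest ⊤}  OUT={b:+, c:-, d:+, f:+; rest ⊤}
  B8:  IN={b:+, c:-, d:+, f:+; rest ⊤}  OUT={a:+, b:+, c:-, d:+, f:+; rest ⊤}

B0 is the boundary node: IN[B0] = {a: ⊤, b: ⊤, c: ⊤, d: ⊤, e: ⊤, f: ⊤}
Applying B0's transfer function to that IN value gives OUT[B0] (row B0 above).

Answer: {a: ⊤, b: ⊤, c: ⊤, d: +, e: ⊤, f: -}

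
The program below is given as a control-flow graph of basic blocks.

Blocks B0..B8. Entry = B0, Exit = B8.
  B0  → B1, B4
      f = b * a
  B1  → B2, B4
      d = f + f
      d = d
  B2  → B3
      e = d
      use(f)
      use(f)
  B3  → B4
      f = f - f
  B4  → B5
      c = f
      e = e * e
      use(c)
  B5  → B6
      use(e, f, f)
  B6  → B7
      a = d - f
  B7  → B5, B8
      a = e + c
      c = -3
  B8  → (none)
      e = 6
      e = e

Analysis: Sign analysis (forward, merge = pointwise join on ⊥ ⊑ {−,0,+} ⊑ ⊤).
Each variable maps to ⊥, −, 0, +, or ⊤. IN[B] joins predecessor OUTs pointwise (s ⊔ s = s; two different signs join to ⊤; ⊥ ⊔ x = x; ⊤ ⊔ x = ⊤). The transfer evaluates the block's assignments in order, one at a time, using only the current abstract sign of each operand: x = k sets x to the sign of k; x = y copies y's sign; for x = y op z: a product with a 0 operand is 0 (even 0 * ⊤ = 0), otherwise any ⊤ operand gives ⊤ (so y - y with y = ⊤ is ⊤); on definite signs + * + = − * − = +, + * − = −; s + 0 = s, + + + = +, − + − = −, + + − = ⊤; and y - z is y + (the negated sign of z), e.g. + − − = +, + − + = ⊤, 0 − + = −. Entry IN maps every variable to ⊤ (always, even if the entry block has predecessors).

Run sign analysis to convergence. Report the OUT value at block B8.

Answer: {a: ⊤, b: ⊤, c: -, d: ⊤, e: +, f: ⊤}

Derivation:
Converged values:
  B0: | IN=(all ⊤) | OUT=(all ⊤)
  B1: | IN=(all ⊤) | OUT=(all ⊤)
  B2: | IN=(all ⊤) | OUT=(all ⊤)
  B3: | IN=(all ⊤) | OUT=(all ⊤)
  B4: | IN=(all ⊤) | OUT=(all ⊤)
  B5: | IN=(all ⊤) | OUT=(all ⊤)
  B6: | IN=(all ⊤) | OUT=(all ⊤)
  B7: | IN=(all ⊤) | OUT={c:-; rest ⊤}
  B8: | IN={c:-; rest ⊤} | OUT={c:-, e:+; rest ⊤}

Merge at B8: IN[B8] = OUT[B7] = {a: ⊤, b: ⊤, c: -, d: ⊤, e: ⊤, f: ⊤}
Applying B8's transfer function to that IN value gives OUT[B8] (row B8 above).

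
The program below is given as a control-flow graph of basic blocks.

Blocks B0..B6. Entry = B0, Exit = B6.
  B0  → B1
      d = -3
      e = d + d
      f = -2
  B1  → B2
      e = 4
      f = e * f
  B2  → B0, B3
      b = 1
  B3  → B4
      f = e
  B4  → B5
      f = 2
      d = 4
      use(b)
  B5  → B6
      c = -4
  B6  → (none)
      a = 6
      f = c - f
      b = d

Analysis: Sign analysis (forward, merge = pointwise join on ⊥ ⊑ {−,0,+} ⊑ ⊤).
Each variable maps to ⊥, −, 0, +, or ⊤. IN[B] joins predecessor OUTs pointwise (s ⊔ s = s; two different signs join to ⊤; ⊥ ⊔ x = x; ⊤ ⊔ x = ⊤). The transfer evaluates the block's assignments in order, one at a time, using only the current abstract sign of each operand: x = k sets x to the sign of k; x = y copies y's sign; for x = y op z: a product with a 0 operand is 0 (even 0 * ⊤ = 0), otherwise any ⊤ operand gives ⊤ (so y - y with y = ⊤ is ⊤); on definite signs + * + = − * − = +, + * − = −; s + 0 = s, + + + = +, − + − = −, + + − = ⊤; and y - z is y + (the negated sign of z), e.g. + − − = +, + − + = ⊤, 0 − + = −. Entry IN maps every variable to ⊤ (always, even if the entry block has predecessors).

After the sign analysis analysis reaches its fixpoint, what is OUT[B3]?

Per-block solution:
  B0:  IN=(all ⊤)  OUT={d:-, e:-, f:-; rest ⊤}
  B1:  IN={d:-, e:-, f:-; rest ⊤}  OUT={d:-, e:+, f:-; rest ⊤}
  B2:  IN={d:-, e:+, f:-; rest ⊤}  OUT={b:+, d:-, e:+, f:-; rest ⊤}
  B3:  IN={b:+, d:-, e:+, f:-; rest ⊤}  OUT={b:+, d:-, e:+, f:+; rest ⊤}
  B4:  IN={b:+, d:-, e:+, f:+; rest ⊤}  OUT={b:+, d:+, e:+, f:+; rest ⊤}
  B5:  IN={b:+, d:+, e:+, f:+; rest ⊤}  OUT={b:+, c:-, d:+, e:+, f:+; rest ⊤}
  B6:  IN={b:+, c:-, d:+, e:+, f:+; rest ⊤}  OUT={a:+, b:+, c:-, d:+, e:+, f:-; rest ⊤}

Merge at B3: IN[B3] = OUT[B2] = {a: ⊤, b: +, c: ⊤, d: -, e: +, f: -}
Applying B3's transfer function to that IN value gives OUT[B3] (row B3 above).

Answer: {a: ⊤, b: +, c: ⊤, d: -, e: +, f: +}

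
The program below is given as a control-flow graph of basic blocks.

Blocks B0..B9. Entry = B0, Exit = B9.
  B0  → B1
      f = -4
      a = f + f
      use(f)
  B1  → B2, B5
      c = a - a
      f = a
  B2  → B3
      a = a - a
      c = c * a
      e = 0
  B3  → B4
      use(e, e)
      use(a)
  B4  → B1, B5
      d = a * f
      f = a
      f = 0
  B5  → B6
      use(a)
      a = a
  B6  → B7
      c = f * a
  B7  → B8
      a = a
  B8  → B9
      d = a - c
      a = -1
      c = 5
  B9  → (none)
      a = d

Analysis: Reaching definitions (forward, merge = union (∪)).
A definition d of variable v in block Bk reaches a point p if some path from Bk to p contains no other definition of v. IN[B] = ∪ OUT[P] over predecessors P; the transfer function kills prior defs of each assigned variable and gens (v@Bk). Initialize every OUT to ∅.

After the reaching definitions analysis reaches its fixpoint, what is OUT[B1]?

Fixpoint table:
  B0:  IN={}  OUT={a@B0, f@B0}
  B1:  IN={a@B0, a@B2, c@B2, d@B4, e@B2, f@B0, f@B4}  OUT={a@B0, a@B2, c@B1, d@B4, e@B2, f@B1}
  B2:  IN={a@B0, a@B2, c@B1, d@B4, e@B2, f@B1}  OUT={a@B2, c@B2, d@B4, e@B2, f@B1}
  B3:  IN={a@B2, c@B2, d@B4, e@B2, f@B1}  OUT={a@B2, c@B2, d@B4, e@B2, f@B1}
  B4:  IN={a@B2, c@B2, d@B4, e@B2, f@B1}  OUT={a@B2, c@B2, d@B4, e@B2, f@B4}
  B5:  IN={a@B0, a@B2, c@B1, c@B2, d@B4, e@B2, f@B1, f@B4}  OUT={a@B5, c@B1, c@B2, d@B4, e@B2, f@B1, f@B4}
  B6:  IN={a@B5, c@B1, c@B2, d@B4, e@B2, f@B1, f@B4}  OUT={a@B5, c@B6, d@B4, e@B2, f@B1, f@B4}
  B7:  IN={a@B5, c@B6, d@B4, e@B2, f@B1, f@B4}  OUT={a@B7, c@B6, d@B4, e@B2, f@B1, f@B4}
  B8:  IN={a@B7, c@B6, d@B4, e@B2, f@B1, f@B4}  OUT={a@B8, c@B8, d@B8, e@B2, f@B1, f@B4}
  B9:  IN={a@B8, c@B8, d@B8, e@B2, f@B1, f@B4}  OUT={a@B9, c@B8, d@B8, e@B2, f@B1, f@B4}

Merge at B1: IN[B1] = OUT[B0] ⊔ OUT[B4] = {a@B0, a@B2, c@B2, d@B4, e@B2, f@B0, f@B4}
Applying B1's transfer function to that IN value gives OUT[B1] (row B1 above).

Answer: {a@B0, a@B2, c@B1, d@B4, e@B2, f@B1}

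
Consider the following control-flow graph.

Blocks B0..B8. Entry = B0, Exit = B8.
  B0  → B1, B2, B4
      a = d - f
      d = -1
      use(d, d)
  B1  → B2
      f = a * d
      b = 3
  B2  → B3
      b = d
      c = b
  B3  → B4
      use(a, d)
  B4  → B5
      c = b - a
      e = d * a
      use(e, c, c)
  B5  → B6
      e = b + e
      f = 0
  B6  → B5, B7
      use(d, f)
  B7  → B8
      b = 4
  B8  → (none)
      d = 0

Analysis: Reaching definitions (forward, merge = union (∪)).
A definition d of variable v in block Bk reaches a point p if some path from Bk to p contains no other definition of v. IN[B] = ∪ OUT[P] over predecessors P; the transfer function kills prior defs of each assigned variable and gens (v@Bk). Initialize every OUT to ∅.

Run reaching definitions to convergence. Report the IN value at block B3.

Fixpoint table:
  B0: | IN={} | OUT={a@B0, d@B0}
  B1: | IN={a@B0, d@B0} | OUT={a@B0, b@B1, d@B0, f@B1}
  B2: | IN={a@B0, b@B1, d@B0, f@B1} | OUT={a@B0, b@B2, c@B2, d@B0, f@B1}
  B3: | IN={a@B0, b@B2, c@B2, d@B0, f@B1} | OUT={a@B0, b@B2, c@B2, d@B0, f@B1}
  B4: | IN={a@B0, b@B2, c@B2, d@B0, f@B1} | OUT={a@B0, b@B2, c@B4, d@B0, e@B4, f@B1}
  B5: | IN={a@B0, b@B2, c@B4, d@B0, e@B4, e@B5, f@B1, f@B5} | OUT={a@B0, b@B2, c@B4, d@B0, e@B5, f@B5}
  B6: | IN={a@B0, b@B2, c@B4, d@B0, e@B5, f@B5} | OUT={a@B0, b@B2, c@B4, d@B0, e@B5, f@B5}
  B7: | IN={a@B0, b@B2, c@B4, d@B0, e@B5, f@B5} | OUT={a@B0, b@B7, c@B4, d@B0, e@B5, f@B5}
  B8: | IN={a@B0, b@B7, c@B4, d@B0, e@B5, f@B5} | OUT={a@B0, b@B7, c@B4, d@B8, e@B5, f@B5}

Merge at B3: IN[B3] = OUT[B2] = {a@B0, b@B2, c@B2, d@B0, f@B1}

Answer: {a@B0, b@B2, c@B2, d@B0, f@B1}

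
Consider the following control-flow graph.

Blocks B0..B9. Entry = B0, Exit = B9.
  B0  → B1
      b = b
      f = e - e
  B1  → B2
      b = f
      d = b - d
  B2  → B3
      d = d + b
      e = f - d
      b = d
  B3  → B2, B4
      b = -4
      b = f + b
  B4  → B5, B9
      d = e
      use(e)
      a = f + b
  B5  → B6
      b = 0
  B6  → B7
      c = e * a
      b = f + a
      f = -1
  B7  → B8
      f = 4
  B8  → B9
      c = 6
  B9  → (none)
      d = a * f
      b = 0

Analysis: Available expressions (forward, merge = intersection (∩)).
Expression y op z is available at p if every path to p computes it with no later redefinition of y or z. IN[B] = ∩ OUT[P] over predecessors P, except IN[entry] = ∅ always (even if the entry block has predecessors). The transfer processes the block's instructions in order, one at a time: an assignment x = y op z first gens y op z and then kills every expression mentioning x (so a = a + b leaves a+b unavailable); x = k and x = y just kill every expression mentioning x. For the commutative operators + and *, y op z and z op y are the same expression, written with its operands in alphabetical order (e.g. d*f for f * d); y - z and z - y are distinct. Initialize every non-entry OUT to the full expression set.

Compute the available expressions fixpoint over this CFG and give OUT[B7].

Answer: {a*e}

Working:
Per-block solution:
  B0:   IN={}   OUT={e-e}
  B1:   IN={e-e}   OUT={e-e}
  B2:   IN={}   OUT={f-d}
  B3:   IN={f-d}   OUT={f-d}
  B4:   IN={f-d}   OUT={b+f}
  B5:   IN={b+f}   OUT={}
  B6:   IN={}   OUT={a*e}
  B7:   IN={a*e}   OUT={a*e}
  B8:   IN={a*e}   OUT={a*e}
  B9:   IN={}   OUT={a*f}

Merge at B7: IN[B7] = OUT[B6] = {a*e}
Applying B7's transfer function to that IN value gives OUT[B7] (row B7 above).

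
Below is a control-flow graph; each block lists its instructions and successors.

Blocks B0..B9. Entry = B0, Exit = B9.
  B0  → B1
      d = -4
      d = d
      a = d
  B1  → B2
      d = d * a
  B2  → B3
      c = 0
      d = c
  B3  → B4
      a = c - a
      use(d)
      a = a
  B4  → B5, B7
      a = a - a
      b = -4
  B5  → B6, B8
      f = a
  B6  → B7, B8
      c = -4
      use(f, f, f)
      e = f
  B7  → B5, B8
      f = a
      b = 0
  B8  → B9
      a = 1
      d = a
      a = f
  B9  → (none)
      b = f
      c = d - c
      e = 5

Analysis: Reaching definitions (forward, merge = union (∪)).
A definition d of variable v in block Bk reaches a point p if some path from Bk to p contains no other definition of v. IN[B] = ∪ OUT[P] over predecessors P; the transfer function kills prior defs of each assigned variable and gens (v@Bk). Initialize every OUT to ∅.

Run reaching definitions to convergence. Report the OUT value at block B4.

Answer: {a@B4, b@B4, c@B2, d@B2}

Working:
Fixpoint table:
  B0:   IN={}   OUT={a@B0, d@B0}
  B1:   IN={a@B0, d@B0}   OUT={a@B0, d@B1}
  B2:   IN={a@B0, d@B1}   OUT={a@B0, c@B2, d@B2}
  B3:   IN={a@B0, c@B2, d@B2}   OUT={a@B3, c@B2, d@B2}
  B4:   IN={a@B3, c@B2, d@B2}   OUT={a@B4, b@B4, c@B2, d@B2}
  B5:   IN={a@B4, b@B4, b@B7, c@B2, c@B6, d@B2, e@B6, f@B7}   OUT={a@B4, b@B4, b@B7, c@B2, c@B6, d@B2, e@B6, f@B5}
  B6:   IN={a@B4, b@B4, b@B7, c@B2, c@B6, d@B2, e@B6, f@B5}   OUT={a@B4, b@B4, b@B7, c@B6, d@B2, e@B6, f@B5}
  B7:   IN={a@B4, b@B4, b@B7, c@B2, c@B6, d@B2, e@B6, f@B5}   OUT={a@B4, b@B7, c@B2, c@B6, d@B2, e@B6, f@B7}
  B8:   IN={a@B4, b@B4, b@B7, c@B2, c@B6, d@B2, e@B6, f@B5, f@B7}   OUT={a@B8, b@B4, b@B7, c@B2, c@B6, d@B8, e@B6, f@B5, f@B7}
  B9:   IN={a@B8, b@B4, b@B7, c@B2, c@B6, d@B8, e@B6, f@B5, f@B7}   OUT={a@B8, b@B9, c@B9, d@B8, e@B9, f@B5, f@B7}

Merge at B4: IN[B4] = OUT[B3] = {a@B3, c@B2, d@B2}
Applying B4's transfer function to that IN value gives OUT[B4] (row B4 above).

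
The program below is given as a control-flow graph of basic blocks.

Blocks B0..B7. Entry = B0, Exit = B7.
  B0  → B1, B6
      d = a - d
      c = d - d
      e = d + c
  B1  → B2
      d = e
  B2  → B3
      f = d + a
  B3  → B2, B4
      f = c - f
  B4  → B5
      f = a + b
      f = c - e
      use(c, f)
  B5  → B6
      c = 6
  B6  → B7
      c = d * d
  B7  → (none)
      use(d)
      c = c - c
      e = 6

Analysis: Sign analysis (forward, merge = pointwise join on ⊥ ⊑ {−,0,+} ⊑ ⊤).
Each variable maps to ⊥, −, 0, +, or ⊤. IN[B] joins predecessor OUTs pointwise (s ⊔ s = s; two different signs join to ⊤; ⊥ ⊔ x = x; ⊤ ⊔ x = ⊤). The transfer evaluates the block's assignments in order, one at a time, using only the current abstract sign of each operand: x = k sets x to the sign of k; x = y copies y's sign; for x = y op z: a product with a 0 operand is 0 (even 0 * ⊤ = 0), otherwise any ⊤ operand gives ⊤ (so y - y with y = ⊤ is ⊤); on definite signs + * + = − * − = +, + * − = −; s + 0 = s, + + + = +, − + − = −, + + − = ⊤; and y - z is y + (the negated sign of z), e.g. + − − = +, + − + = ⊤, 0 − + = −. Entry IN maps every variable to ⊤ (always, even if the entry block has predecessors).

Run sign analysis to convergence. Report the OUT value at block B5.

Answer: {a: ⊤, b: ⊤, c: +, d: ⊤, e: ⊤, f: ⊤}

Derivation:
Per-block solution:
  B0: | IN=(all ⊤) | OUT=(all ⊤)
  B1: | IN=(all ⊤) | OUT=(all ⊤)
  B2: | IN=(all ⊤) | OUT=(all ⊤)
  B3: | IN=(all ⊤) | OUT=(all ⊤)
  B4: | IN=(all ⊤) | OUT=(all ⊤)
  B5: | IN=(all ⊤) | OUT={c:+; rest ⊤}
  B6: | IN=(all ⊤) | OUT=(all ⊤)
  B7: | IN=(all ⊤) | OUT={e:+; rest ⊤}

Merge at B5: IN[B5] = OUT[B4] = {a: ⊤, b: ⊤, c: ⊤, d: ⊤, e: ⊤, f: ⊤}
Applying B5's transfer function to that IN value gives OUT[B5] (row B5 above).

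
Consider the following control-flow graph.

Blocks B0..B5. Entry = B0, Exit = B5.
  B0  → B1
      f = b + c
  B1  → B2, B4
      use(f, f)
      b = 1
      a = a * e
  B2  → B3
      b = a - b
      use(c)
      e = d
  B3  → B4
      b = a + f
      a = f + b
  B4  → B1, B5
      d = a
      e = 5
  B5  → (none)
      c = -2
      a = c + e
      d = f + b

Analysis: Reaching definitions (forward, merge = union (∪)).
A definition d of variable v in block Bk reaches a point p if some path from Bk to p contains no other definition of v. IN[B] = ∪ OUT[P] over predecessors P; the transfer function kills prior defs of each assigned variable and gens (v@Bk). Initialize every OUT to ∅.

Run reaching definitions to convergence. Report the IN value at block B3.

Per-block solution:
  B0: | IN={} | OUT={f@B0}
  B1: | IN={a@B1, a@B3, b@B1, b@B3, d@B4, e@B4, f@B0} | OUT={a@B1, b@B1, d@B4, e@B4, f@B0}
  B2: | IN={a@B1, b@B1, d@B4, e@B4, f@B0} | OUT={a@B1, b@B2, d@B4, e@B2, f@B0}
  B3: | IN={a@B1, b@B2, d@B4, e@B2, f@B0} | OUT={a@B3, b@B3, d@B4, e@B2, f@B0}
  B4: | IN={a@B1, a@B3, b@B1, b@B3, d@B4, e@B2, e@B4, f@B0} | OUT={a@B1, a@B3, b@B1, b@B3, d@B4, e@B4, f@B0}
  B5: | IN={a@B1, a@B3, b@B1, b@B3, d@B4, e@B4, f@B0} | OUT={a@B5, b@B1, b@B3, c@B5, d@B5, e@B4, f@B0}

Merge at B3: IN[B3] = OUT[B2] = {a@B1, b@B2, d@B4, e@B2, f@B0}

Answer: {a@B1, b@B2, d@B4, e@B2, f@B0}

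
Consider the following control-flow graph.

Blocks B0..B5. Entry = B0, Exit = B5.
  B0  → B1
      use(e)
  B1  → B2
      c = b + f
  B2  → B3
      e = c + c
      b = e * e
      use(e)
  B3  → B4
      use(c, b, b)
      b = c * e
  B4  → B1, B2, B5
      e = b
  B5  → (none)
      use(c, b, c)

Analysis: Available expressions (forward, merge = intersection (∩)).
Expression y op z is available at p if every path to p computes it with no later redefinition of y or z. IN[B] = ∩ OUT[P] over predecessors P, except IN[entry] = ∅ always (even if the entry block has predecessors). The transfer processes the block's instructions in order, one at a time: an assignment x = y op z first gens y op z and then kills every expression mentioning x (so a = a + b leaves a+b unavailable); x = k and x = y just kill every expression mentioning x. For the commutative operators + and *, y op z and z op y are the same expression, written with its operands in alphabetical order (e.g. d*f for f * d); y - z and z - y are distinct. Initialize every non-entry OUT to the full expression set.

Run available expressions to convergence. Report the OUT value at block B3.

Fixpoint table:
  B0:   IN={}   OUT={}
  B1:   IN={}   OUT={b+f}
  B2:   IN={}   OUT={c+c, e*e}
  B3:   IN={c+c, e*e}   OUT={c*e, c+c, e*e}
  B4:   IN={c*e, c+c, e*e}   OUT={c+c}
  B5:   IN={c+c}   OUT={c+c}

Merge at B3: IN[B3] = OUT[B2] = {c+c, e*e}
Applying B3's transfer function to that IN value gives OUT[B3] (row B3 above).

Answer: {c*e, c+c, e*e}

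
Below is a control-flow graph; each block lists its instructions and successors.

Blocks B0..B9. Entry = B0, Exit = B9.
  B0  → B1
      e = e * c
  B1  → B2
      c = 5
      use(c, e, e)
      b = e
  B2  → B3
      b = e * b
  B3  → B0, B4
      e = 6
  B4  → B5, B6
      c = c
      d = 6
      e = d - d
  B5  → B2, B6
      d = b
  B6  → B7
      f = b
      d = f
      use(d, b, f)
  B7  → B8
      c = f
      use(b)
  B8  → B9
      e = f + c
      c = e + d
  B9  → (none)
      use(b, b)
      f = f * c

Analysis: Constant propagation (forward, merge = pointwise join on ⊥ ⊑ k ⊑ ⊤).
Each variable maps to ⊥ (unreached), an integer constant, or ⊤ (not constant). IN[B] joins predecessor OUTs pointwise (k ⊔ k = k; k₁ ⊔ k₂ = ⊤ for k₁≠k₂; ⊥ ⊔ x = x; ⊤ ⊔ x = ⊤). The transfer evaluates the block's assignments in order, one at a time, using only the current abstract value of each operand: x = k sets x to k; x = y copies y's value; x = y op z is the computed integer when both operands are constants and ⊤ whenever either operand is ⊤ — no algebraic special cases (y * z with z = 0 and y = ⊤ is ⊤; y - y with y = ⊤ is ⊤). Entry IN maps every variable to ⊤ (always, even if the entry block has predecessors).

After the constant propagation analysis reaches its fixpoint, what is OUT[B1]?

Converged values:
  B0:   IN=(all ⊤)   OUT=(all ⊤)
  B1:   IN=(all ⊤)   OUT={c:5; rest ⊤}
  B2:   IN={c:5; rest ⊤}   OUT={c:5; rest ⊤}
  B3:   IN={c:5; rest ⊤}   OUT={c:5, e:6; rest ⊤}
  B4:   IN={c:5, e:6; rest ⊤}   OUT={c:5, d:6, e:0; rest ⊤}
  B5:   IN={c:5, d:6, e:0; rest ⊤}   OUT={c:5, e:0; rest ⊤}
  B6:   IN={c:5, e:0; rest ⊤}   OUT={c:5, e:0; rest ⊤}
  B7:   IN={c:5, e:0; rest ⊤}   OUT={e:0; rest ⊤}
  B8:   IN={e:0; rest ⊤}   OUT=(all ⊤)
  B9:   IN=(all ⊤)   OUT=(all ⊤)

Merge at B1: IN[B1] = OUT[B0] = {a: ⊤, b: ⊤, c: ⊤, d: ⊤, e: ⊤, f: ⊤}
Applying B1's transfer function to that IN value gives OUT[B1] (row B1 above).

Answer: {a: ⊤, b: ⊤, c: 5, d: ⊤, e: ⊤, f: ⊤}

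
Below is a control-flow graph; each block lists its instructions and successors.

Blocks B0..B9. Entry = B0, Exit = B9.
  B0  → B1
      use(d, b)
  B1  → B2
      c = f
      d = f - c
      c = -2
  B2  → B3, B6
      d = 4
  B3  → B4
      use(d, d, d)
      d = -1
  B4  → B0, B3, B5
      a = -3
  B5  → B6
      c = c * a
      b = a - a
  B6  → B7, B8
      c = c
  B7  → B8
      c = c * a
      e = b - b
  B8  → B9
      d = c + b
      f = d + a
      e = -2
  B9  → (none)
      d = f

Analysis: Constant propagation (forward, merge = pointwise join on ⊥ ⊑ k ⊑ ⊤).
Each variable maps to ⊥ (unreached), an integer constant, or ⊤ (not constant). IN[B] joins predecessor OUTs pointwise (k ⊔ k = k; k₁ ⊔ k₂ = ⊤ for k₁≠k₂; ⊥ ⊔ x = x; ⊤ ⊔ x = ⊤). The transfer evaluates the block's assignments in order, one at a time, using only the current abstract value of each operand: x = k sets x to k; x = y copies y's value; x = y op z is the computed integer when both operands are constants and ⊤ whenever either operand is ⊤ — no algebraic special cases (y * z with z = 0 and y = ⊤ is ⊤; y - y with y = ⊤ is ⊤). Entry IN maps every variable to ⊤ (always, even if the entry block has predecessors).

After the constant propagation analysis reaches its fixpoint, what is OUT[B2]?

Converged values:
  B0:   IN=(all ⊤)   OUT=(all ⊤)
  B1:   IN=(all ⊤)   OUT={c:-2; rest ⊤}
  B2:   IN={c:-2; rest ⊤}   OUT={c:-2, d:4; rest ⊤}
  B3:   IN={c:-2; rest ⊤}   OUT={c:-2, d:-1; rest ⊤}
  B4:   IN={c:-2, d:-1; rest ⊤}   OUT={a:-3, c:-2, d:-1; rest ⊤}
  B5:   IN={a:-3, c:-2, d:-1; rest ⊤}   OUT={a:-3, b:0, c:6, d:-1; rest ⊤}
  B6:   IN=(all ⊤)   OUT=(all ⊤)
  B7:   IN=(all ⊤)   OUT=(all ⊤)
  B8:   IN=(all ⊤)   OUT={e:-2; rest ⊤}
  B9:   IN={e:-2; rest ⊤}   OUT={e:-2; rest ⊤}

Merge at B2: IN[B2] = OUT[B1] = {a: ⊤, b: ⊤, c: -2, d: ⊤, e: ⊤, f: ⊤}
Applying B2's transfer function to that IN value gives OUT[B2] (row B2 above).

Answer: {a: ⊤, b: ⊤, c: -2, d: 4, e: ⊤, f: ⊤}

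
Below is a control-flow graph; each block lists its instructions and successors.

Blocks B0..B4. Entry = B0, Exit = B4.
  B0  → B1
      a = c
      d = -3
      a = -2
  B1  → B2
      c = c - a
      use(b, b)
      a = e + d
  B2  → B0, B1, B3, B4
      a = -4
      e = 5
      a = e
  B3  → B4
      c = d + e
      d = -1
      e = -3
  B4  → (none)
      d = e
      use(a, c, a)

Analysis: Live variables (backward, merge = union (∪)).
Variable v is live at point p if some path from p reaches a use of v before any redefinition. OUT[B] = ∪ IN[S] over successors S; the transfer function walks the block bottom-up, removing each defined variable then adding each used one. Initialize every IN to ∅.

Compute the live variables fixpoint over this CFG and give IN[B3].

Per-block solution:
  B0:  IN={b, c, e}  OUT={a, b, c, d, e}
  B1:  IN={a, b, c, d, e}  OUT={b, c, d}
  B2:  IN={b, c, d}  OUT={a, b, c, d, e}
  B3:  IN={a, d, e}  OUT={a, c, e}
  B4:  IN={a, c, e}  OUT={}

Merge at B3: OUT[B3] = IN[B4] = {a, c, e}
Applying B3's transfer function to that OUT value gives IN[B3] (row B3 above).

Answer: {a, d, e}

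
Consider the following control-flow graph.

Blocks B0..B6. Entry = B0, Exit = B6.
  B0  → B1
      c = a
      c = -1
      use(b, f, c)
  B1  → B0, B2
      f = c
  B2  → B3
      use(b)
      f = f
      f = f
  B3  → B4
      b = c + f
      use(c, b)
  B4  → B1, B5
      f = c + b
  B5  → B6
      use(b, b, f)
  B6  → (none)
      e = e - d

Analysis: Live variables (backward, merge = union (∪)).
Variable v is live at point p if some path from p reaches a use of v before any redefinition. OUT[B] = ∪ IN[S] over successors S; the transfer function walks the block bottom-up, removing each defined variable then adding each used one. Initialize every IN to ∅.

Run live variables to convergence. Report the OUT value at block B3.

Fixpoint table:
  B0:   IN={a, b, d, e, f}   OUT={a, b, c, d, e}
  B1:   IN={a, b, c, d, e}   OUT={a, b, c, d, e, f}
  B2:   IN={a, b, c, d, e, f}   OUT={a, c, d, e, f}
  B3:   IN={a, c, d, e, f}   OUT={a, b, c, d, e}
  B4:   IN={a, b, c, d, e}   OUT={a, b, c, d, e, f}
  B5:   IN={b, d, e, f}   OUT={d, e}
  B6:   IN={d, e}   OUT={}

Merge at B3: OUT[B3] = IN[B4] = {a, b, c, d, e}

Answer: {a, b, c, d, e}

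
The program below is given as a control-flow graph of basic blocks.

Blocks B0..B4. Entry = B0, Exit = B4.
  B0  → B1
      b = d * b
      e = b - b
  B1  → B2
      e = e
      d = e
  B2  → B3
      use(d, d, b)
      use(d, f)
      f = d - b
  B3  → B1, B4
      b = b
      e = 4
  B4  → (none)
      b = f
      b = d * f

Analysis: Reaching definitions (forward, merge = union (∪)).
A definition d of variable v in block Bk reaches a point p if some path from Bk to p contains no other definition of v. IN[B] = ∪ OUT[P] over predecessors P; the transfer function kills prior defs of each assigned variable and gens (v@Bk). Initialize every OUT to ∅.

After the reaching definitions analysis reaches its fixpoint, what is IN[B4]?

Answer: {b@B3, d@B1, e@B3, f@B2}

Working:
Converged values:
  B0:   IN={}   OUT={b@B0, e@B0}
  B1:   IN={b@B0, b@B3, d@B1, e@B0, e@B3, f@B2}   OUT={b@B0, b@B3, d@B1, e@B1, f@B2}
  B2:   IN={b@B0, b@B3, d@B1, e@B1, f@B2}   OUT={b@B0, b@B3, d@B1, e@B1, f@B2}
  B3:   IN={b@B0, b@B3, d@B1, e@B1, f@B2}   OUT={b@B3, d@B1, e@B3, f@B2}
  B4:   IN={b@B3, d@B1, e@B3, f@B2}   OUT={b@B4, d@B1, e@B3, f@B2}

Merge at B4: IN[B4] = OUT[B3] = {b@B3, d@B1, e@B3, f@B2}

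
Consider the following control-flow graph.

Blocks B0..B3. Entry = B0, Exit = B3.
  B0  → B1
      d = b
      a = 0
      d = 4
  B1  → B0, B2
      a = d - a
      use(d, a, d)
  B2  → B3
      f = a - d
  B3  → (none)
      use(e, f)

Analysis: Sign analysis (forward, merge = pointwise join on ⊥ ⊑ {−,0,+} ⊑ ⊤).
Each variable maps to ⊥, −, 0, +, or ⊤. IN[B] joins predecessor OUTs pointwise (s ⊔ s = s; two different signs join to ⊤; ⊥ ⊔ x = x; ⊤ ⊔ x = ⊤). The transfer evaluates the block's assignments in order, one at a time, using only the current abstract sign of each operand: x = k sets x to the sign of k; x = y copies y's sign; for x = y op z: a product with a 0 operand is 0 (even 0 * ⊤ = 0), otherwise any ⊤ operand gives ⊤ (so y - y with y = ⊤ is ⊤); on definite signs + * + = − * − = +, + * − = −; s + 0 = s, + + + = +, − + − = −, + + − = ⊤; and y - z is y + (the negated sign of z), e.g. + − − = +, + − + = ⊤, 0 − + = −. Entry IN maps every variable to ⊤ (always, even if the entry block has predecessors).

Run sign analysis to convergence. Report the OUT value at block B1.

Fixpoint table:
  B0: | IN=(all ⊤) | OUT={a:0, d:+; rest ⊤}
  B1: | IN={a:0, d:+; rest ⊤} | OUT={a:+, d:+; rest ⊤}
  B2: | IN={a:+, d:+; rest ⊤} | OUT={a:+, d:+; rest ⊤}
  B3: | IN={a:+, d:+; rest ⊤} | OUT={a:+, d:+; rest ⊤}

Merge at B1: IN[B1] = OUT[B0] = {a: 0, b: ⊤, c: ⊤, d: +, e: ⊤, f: ⊤}
Applying B1's transfer function to that IN value gives OUT[B1] (row B1 above).

Answer: {a: +, b: ⊤, c: ⊤, d: +, e: ⊤, f: ⊤}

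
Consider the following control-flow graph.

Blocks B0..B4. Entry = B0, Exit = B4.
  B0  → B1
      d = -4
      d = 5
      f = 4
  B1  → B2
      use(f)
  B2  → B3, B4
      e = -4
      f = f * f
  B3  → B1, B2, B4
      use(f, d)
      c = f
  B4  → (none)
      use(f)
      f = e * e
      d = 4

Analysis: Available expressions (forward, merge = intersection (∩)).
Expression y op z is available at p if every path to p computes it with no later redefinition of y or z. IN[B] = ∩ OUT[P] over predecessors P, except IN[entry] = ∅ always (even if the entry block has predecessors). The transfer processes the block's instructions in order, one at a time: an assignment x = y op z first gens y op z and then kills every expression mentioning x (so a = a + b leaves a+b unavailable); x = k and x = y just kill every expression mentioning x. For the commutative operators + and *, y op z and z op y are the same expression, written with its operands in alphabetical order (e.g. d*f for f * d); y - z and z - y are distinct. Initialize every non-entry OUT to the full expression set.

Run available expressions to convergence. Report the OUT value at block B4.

Per-block solution:
  B0:   IN={}   OUT={}
  B1:   IN={}   OUT={}
  B2:   IN={}   OUT={}
  B3:   IN={}   OUT={}
  B4:   IN={}   OUT={e*e}

Merge at B4: IN[B4] = OUT[B2] ∩ OUT[B3] = {}
Applying B4's transfer function to that IN value gives OUT[B4] (row B4 above).

Answer: {e*e}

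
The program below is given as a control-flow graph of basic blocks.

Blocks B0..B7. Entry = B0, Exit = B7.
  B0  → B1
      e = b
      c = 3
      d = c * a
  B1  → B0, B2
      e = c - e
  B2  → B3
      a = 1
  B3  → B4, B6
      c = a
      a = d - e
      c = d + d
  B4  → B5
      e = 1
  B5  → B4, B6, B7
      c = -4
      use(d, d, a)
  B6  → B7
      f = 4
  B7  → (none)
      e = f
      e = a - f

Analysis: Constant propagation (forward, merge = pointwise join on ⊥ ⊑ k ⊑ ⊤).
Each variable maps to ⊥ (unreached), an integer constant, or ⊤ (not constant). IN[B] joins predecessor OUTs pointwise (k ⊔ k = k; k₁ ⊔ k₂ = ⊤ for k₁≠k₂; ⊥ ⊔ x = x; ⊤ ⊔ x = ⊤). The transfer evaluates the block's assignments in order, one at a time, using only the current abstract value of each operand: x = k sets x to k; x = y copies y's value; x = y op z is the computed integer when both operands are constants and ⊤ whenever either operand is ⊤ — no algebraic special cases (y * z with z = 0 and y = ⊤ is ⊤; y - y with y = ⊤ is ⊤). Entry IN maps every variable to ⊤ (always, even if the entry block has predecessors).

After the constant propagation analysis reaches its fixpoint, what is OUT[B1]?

Answer: {a: ⊤, b: ⊤, c: 3, d: ⊤, e: ⊤, f: ⊤}

Working:
Converged values:
  B0:  IN=(all ⊤)  OUT={c:3; rest ⊤}
  B1:  IN={c:3; rest ⊤}  OUT={c:3; rest ⊤}
  B2:  IN={c:3; rest ⊤}  OUT={a:1, c:3; rest ⊤}
  B3:  IN={a:1, c:3; rest ⊤}  OUT=(all ⊤)
  B4:  IN=(all ⊤)  OUT={e:1; rest ⊤}
  B5:  IN={e:1; rest ⊤}  OUT={c:-4, e:1; rest ⊤}
  B6:  IN=(all ⊤)  OUT={f:4; rest ⊤}
  B7:  IN=(all ⊤)  OUT=(all ⊤)

Merge at B1: IN[B1] = OUT[B0] = {a: ⊤, b: ⊤, c: 3, d: ⊤, e: ⊤, f: ⊤}
Applying B1's transfer function to that IN value gives OUT[B1] (row B1 above).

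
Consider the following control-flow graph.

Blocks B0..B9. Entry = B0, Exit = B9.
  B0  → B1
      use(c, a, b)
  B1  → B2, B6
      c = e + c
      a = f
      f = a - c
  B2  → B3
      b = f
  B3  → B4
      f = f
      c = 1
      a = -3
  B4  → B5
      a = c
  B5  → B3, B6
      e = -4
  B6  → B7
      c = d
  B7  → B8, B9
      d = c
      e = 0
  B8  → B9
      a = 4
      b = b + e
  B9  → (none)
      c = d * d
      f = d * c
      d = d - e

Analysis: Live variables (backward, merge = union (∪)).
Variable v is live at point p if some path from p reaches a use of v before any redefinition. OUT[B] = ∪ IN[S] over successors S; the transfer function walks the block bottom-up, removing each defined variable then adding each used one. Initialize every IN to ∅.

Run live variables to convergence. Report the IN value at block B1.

Answer: {b, c, d, e, f}

Trace:
Fixpoint table:
  B0: | IN={a, b, c, d, e, f} | OUT={b, c, d, e, f}
  B1: | IN={b, c, d, e, f} | OUT={b, d, f}
  B2: | IN={d, f} | OUT={b, d, f}
  B3: | IN={b, d, f} | OUT={b, c, d, f}
  B4: | IN={b, c, d, f} | OUT={b, d, f}
  B5: | IN={b, d, f} | OUT={b, d, f}
  B6: | IN={b, d} | OUT={b, c}
  B7: | IN={b, c} | OUT={b, d, e}
  B8: | IN={b, d, e} | OUT={d, e}
  B9: | IN={d, e} | OUT={}

Merge at B1: OUT[B1] = IN[B2] ⊔ IN[B6] = {b, d, f}
Applying B1's transfer function to that OUT value gives IN[B1] (row B1 above).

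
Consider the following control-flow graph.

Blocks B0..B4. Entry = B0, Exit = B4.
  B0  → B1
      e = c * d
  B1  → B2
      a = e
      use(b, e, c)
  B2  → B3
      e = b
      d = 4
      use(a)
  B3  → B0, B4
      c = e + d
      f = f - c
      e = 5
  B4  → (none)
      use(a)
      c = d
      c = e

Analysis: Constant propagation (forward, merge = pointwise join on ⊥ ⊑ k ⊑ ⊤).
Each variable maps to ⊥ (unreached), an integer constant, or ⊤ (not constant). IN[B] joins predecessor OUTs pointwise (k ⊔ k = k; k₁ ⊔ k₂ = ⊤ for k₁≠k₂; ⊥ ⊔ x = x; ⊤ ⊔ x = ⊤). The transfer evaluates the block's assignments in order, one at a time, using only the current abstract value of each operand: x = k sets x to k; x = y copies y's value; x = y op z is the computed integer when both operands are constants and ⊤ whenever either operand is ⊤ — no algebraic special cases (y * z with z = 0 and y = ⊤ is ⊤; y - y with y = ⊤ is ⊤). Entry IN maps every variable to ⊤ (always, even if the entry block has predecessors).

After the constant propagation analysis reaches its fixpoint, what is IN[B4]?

Answer: {a: ⊤, b: ⊤, c: ⊤, d: 4, e: 5, f: ⊤}

Trace:
Per-block solution:
  B0: | IN=(all ⊤) | OUT=(all ⊤)
  B1: | IN=(all ⊤) | OUT=(all ⊤)
  B2: | IN=(all ⊤) | OUT={d:4; rest ⊤}
  B3: | IN={d:4; rest ⊤} | OUT={d:4, e:5; rest ⊤}
  B4: | IN={d:4, e:5; rest ⊤} | OUT={c:5, d:4, e:5; rest ⊤}

Merge at B4: IN[B4] = OUT[B3] = {a: ⊤, b: ⊤, c: ⊤, d: 4, e: 5, f: ⊤}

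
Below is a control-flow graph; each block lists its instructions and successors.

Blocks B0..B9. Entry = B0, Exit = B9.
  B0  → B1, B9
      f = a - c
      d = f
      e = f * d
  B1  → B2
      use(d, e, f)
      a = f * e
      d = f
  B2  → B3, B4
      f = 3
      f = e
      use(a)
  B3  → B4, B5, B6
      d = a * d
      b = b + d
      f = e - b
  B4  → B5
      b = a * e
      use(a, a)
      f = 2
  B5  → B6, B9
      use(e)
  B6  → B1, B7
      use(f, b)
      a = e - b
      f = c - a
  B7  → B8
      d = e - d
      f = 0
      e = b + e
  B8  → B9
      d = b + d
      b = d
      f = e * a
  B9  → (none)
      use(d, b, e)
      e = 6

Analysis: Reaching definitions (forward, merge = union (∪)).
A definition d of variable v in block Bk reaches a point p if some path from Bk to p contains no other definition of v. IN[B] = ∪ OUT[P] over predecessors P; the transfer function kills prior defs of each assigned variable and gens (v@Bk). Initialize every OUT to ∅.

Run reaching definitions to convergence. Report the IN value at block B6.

Converged values:
  B0: | IN={} | OUT={d@B0, e@B0, f@B0}
  B1: | IN={a@B6, b@B3, b@B4, d@B0, d@B1, d@B3, e@B0, f@B0, f@B6} | OUT={a@B1, b@B3, b@B4, d@B1, e@B0, f@B0, f@B6}
  B2: | IN={a@B1, b@B3, b@B4, d@B1, e@B0, f@B0, f@B6} | OUT={a@B1, b@B3, b@B4, d@B1, e@B0, f@B2}
  B3: | IN={a@B1, b@B3, b@B4, d@B1, e@B0, f@B2} | OUT={a@B1, b@B3, d@B3, e@B0, f@B3}
  B4: | IN={a@B1, b@B3, b@B4, d@B1, d@B3, e@B0, f@B2, f@B3} | OUT={a@B1, b@B4, d@B1, d@B3, e@B0, f@B4}
  B5: | IN={a@B1, b@B3, b@B4, d@B1, d@B3, e@B0, f@B3, f@B4} | OUT={a@B1, b@B3, b@B4, d@B1, d@B3, e@B0, f@B3, f@B4}
  B6: | IN={a@B1, b@B3, b@B4, d@B1, d@B3, e@B0, f@B3, f@B4} | OUT={a@B6, b@B3, b@B4, d@B1, d@B3, e@B0, f@B6}
  B7: | IN={a@B6, b@B3, b@B4, d@B1, d@B3, e@B0, f@B6} | OUT={a@B6, b@B3, b@B4, d@B7, e@B7, f@B7}
  B8: | IN={a@B6, b@B3, b@B4, d@B7, e@B7, f@B7} | OUT={a@B6, b@B8, d@B8, e@B7, f@B8}
  B9: | IN={a@B1, a@B6, b@B3, b@B4, b@B8, d@B0, d@B1, d@B3, d@B8, e@B0, e@B7, f@B0, f@B3, f@B4, f@B8} | OUT={a@B1, a@B6, b@B3, b@B4, b@B8, d@B0, d@B1, d@B3, d@B8, e@B9, f@B0, f@B3, f@B4, f@B8}

Merge at B6: IN[B6] = OUT[B3] ⊔ OUT[B5] = {a@B1, b@B3, b@B4, d@B1, d@B3, e@B0, f@B3, f@B4}

Answer: {a@B1, b@B3, b@B4, d@B1, d@B3, e@B0, f@B3, f@B4}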